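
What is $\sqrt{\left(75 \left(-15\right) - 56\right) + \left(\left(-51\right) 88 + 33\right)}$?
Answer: $2 i \sqrt{1409} \approx 75.073 i$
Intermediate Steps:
$\sqrt{\left(75 \left(-15\right) - 56\right) + \left(\left(-51\right) 88 + 33\right)} = \sqrt{\left(-1125 - 56\right) + \left(-4488 + 33\right)} = \sqrt{-1181 - 4455} = \sqrt{-5636} = 2 i \sqrt{1409}$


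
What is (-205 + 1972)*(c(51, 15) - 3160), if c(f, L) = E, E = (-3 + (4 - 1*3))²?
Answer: -5576652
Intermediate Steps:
E = 4 (E = (-3 + (4 - 3))² = (-3 + 1)² = (-2)² = 4)
c(f, L) = 4
(-205 + 1972)*(c(51, 15) - 3160) = (-205 + 1972)*(4 - 3160) = 1767*(-3156) = -5576652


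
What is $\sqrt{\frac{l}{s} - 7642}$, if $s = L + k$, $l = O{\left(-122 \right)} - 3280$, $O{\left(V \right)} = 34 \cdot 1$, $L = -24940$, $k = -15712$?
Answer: $\frac{i \sqrt{3157230852094}}{20326} \approx 87.418 i$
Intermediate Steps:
$O{\left(V \right)} = 34$
$l = -3246$ ($l = 34 - 3280 = -3246$)
$s = -40652$ ($s = -24940 - 15712 = -40652$)
$\sqrt{\frac{l}{s} - 7642} = \sqrt{- \frac{3246}{-40652} - 7642} = \sqrt{\left(-3246\right) \left(- \frac{1}{40652}\right) - 7642} = \sqrt{\frac{1623}{20326} - 7642} = \sqrt{- \frac{155329669}{20326}} = \frac{i \sqrt{3157230852094}}{20326}$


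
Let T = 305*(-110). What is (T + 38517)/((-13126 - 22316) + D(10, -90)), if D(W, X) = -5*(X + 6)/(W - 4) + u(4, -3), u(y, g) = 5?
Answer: -4967/35367 ≈ -0.14044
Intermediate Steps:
D(W, X) = 5 - 5*(6 + X)/(-4 + W) (D(W, X) = -5*(X + 6)/(W - 4) + 5 = -5*(6 + X)/(-4 + W) + 5 = 5 - 5*(6 + X)/(-4 + W))
T = -33550
(T + 38517)/((-13126 - 22316) + D(10, -90)) = (-33550 + 38517)/((-13126 - 22316) + 5*(-10 + 10 - 1*(-90))/(-4 + 10)) = 4967/(-35442 + 5*(-10 + 10 + 90)/6) = 4967/(-35442 + 5*(1/6)*90) = 4967/(-35442 + 75) = 4967/(-35367) = 4967*(-1/35367) = -4967/35367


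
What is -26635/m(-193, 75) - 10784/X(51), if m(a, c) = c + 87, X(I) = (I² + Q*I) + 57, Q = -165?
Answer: -50530229/310878 ≈ -162.54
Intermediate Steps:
X(I) = 57 + I² - 165*I (X(I) = (I² - 165*I) + 57 = 57 + I² - 165*I)
m(a, c) = 87 + c
-26635/m(-193, 75) - 10784/X(51) = -26635/(87 + 75) - 10784/(57 + 51² - 165*51) = -26635/162 - 10784/(57 + 2601 - 8415) = -26635*1/162 - 10784/(-5757) = -26635/162 - 10784*(-1/5757) = -26635/162 + 10784/5757 = -50530229/310878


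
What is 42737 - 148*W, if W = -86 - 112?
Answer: 72041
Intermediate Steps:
W = -198
42737 - 148*W = 42737 - 148*(-198) = 42737 + 29304 = 72041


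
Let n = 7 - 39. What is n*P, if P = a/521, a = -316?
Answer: 10112/521 ≈ 19.409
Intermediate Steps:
n = -32
P = -316/521 ≈ -0.60653
n*P = -32*(-316/521) = 10112/521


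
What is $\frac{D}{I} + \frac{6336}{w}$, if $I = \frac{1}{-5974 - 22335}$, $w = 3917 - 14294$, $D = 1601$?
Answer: $- \frac{52257084181}{1153} \approx -4.5323 \cdot 10^{7}$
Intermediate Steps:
$w = -10377$ ($w = 3917 - 14294 = -10377$)
$I = - \frac{1}{28309}$ ($I = \frac{1}{-28309} = - \frac{1}{28309} \approx -3.5324 \cdot 10^{-5}$)
$\frac{D}{I} + \frac{6336}{w} = \frac{1601}{- \frac{1}{28309}} + \frac{6336}{-10377} = 1601 \left(-28309\right) + 6336 \left(- \frac{1}{10377}\right) = -45322709 - \frac{704}{1153} = - \frac{52257084181}{1153}$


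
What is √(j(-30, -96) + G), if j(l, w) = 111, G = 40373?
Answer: 2*√10121 ≈ 201.21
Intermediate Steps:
√(j(-30, -96) + G) = √(111 + 40373) = √40484 = 2*√10121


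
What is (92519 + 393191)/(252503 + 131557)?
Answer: 48571/38406 ≈ 1.2647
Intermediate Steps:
(92519 + 393191)/(252503 + 131557) = 485710/384060 = 485710*(1/384060) = 48571/38406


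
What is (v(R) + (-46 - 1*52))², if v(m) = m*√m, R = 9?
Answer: 5041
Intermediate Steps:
v(m) = m^(3/2)
(v(R) + (-46 - 1*52))² = (9^(3/2) + (-46 - 1*52))² = (27 + (-46 - 52))² = (27 - 98)² = (-71)² = 5041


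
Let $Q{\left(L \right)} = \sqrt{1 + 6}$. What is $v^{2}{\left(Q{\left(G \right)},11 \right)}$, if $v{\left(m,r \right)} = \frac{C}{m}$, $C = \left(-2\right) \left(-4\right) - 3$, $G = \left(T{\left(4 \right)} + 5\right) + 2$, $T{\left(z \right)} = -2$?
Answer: $\frac{25}{7} \approx 3.5714$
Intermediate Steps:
$G = 5$ ($G = \left(-2 + 5\right) + 2 = 3 + 2 = 5$)
$C = 5$ ($C = 8 - 3 = 5$)
$Q{\left(L \right)} = \sqrt{7}$
$v{\left(m,r \right)} = \frac{5}{m}$
$v^{2}{\left(Q{\left(G \right)},11 \right)} = \left(\frac{5}{\sqrt{7}}\right)^{2} = \left(5 \frac{\sqrt{7}}{7}\right)^{2} = \left(\frac{5 \sqrt{7}}{7}\right)^{2} = \frac{25}{7}$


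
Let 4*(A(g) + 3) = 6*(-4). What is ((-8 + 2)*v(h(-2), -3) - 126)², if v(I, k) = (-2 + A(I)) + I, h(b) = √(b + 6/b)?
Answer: 3420 + 720*I*√5 ≈ 3420.0 + 1610.0*I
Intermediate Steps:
A(g) = -9 (A(g) = -3 + (6*(-4))/4 = -3 + (¼)*(-24) = -3 - 6 = -9)
v(I, k) = -11 + I (v(I, k) = (-2 - 9) + I = -11 + I)
((-8 + 2)*v(h(-2), -3) - 126)² = ((-8 + 2)*(-11 + √(-2 + 6/(-2))) - 126)² = (-6*(-11 + √(-2 + 6*(-½))) - 126)² = (-6*(-11 + √(-2 - 3)) - 126)² = (-6*(-11 + √(-5)) - 126)² = (-6*(-11 + I*√5) - 126)² = ((66 - 6*I*√5) - 126)² = (-60 - 6*I*√5)²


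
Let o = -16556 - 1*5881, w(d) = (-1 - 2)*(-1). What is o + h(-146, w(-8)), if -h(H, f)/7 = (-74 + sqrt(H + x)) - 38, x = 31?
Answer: -21653 - 7*I*sqrt(115) ≈ -21653.0 - 75.067*I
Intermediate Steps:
w(d) = 3 (w(d) = -3*(-1) = 3)
h(H, f) = 784 - 7*sqrt(31 + H) (h(H, f) = -7*((-74 + sqrt(H + 31)) - 38) = -7*((-74 + sqrt(31 + H)) - 38) = -7*(-112 + sqrt(31 + H)) = 784 - 7*sqrt(31 + H))
o = -22437 (o = -16556 - 5881 = -22437)
o + h(-146, w(-8)) = -22437 + (784 - 7*sqrt(31 - 146)) = -22437 + (784 - 7*I*sqrt(115)) = -21653 - 7*I*sqrt(115)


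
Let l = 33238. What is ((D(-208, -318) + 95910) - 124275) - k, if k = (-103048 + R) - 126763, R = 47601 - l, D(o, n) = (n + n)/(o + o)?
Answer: 19456791/104 ≈ 1.8708e+5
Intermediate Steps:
D(o, n) = n/o (D(o, n) = (2*n)/((2*o)) = (2*n)*(1/(2*o)) = n/o)
R = 14363 (R = 47601 - 1*33238 = 47601 - 33238 = 14363)
k = -215448 (k = (-103048 + 14363) - 126763 = -88685 - 126763 = -215448)
((D(-208, -318) + 95910) - 124275) - k = ((-318/(-208) + 95910) - 124275) - 1*(-215448) = ((-318*(-1/208) + 95910) - 124275) + 215448 = ((159/104 + 95910) - 124275) + 215448 = (9974799/104 - 124275) + 215448 = -2949801/104 + 215448 = 19456791/104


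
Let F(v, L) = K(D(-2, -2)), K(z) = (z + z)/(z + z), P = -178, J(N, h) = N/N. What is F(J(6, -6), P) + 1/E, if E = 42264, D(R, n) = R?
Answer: 42265/42264 ≈ 1.0000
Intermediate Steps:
J(N, h) = 1
K(z) = 1 (K(z) = (2*z)/((2*z)) = (2*z)*(1/(2*z)) = 1)
F(v, L) = 1
F(J(6, -6), P) + 1/E = 1 + 1/42264 = 42265/42264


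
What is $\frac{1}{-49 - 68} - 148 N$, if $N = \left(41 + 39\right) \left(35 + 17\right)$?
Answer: $- \frac{72034561}{117} \approx -6.1568 \cdot 10^{5}$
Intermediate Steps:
$N = 4160$ ($N = 80 \cdot 52 = 4160$)
$\frac{1}{-49 - 68} - 148 N = \frac{1}{-49 - 68} - 615680 = \frac{1}{-117} - 615680 = - \frac{1}{117} - 615680 = - \frac{72034561}{117}$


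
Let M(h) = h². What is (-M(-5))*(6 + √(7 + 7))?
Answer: -150 - 25*√14 ≈ -243.54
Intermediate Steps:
(-M(-5))*(6 + √(7 + 7)) = (-1*(-5)²)*(6 + √(7 + 7)) = (-1*25)*(6 + √14) = -25*(6 + √14) = -150 - 25*√14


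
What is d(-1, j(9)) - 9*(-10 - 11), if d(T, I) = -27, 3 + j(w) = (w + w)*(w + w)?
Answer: 162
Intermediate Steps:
j(w) = -3 + 4*w² (j(w) = -3 + (w + w)*(w + w) = -3 + (2*w)*(2*w) = -3 + 4*w²)
d(-1, j(9)) - 9*(-10 - 11) = -27 - 9*(-10 - 11) = -27 - 9*(-21) = -27 + 189 = 162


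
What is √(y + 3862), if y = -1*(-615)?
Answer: 11*√37 ≈ 66.910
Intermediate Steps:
y = 615
√(y + 3862) = √(615 + 3862) = √4477 = 11*√37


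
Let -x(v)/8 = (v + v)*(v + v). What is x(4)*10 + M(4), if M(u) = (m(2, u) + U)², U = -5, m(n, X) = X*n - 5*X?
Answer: -4831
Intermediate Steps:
x(v) = -32*v² (x(v) = -8*(v + v)*(v + v) = -8*2*v*2*v = -32*v²)
m(n, X) = -5*X + X*n
M(u) = (-5 - 3*u)² (M(u) = (u*(-5 + 2) - 5)² = (u*(-3) - 5)² = (-3*u - 5)² = (-5 - 3*u)²)
x(4)*10 + M(4) = -32*4²*10 + (5 + 3*4)² = -32*16*10 + (5 + 12)² = -512*10 + 17² = -5120 + 289 = -4831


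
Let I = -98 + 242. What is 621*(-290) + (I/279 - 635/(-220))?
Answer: -245638119/1364 ≈ -1.8009e+5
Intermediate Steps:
I = 144
621*(-290) + (I/279 - 635/(-220)) = 621*(-290) + (144/279 - 635/(-220)) = -180090 + (144*(1/279) - 635*(-1/220)) = -180090 + (16/31 + 127/44) = -180090 + 4641/1364 = -245638119/1364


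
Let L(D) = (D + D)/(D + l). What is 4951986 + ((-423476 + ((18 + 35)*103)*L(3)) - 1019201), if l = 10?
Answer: 45653771/13 ≈ 3.5118e+6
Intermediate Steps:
L(D) = 2*D/(10 + D) (L(D) = (D + D)/(D + 10) = (2*D)/(10 + D) = 2*D/(10 + D))
4951986 + ((-423476 + ((18 + 35)*103)*L(3)) - 1019201) = 4951986 + ((-423476 + ((18 + 35)*103)*(2*3/(10 + 3))) - 1019201) = 4951986 + ((-423476 + (53*103)*(2*3/13)) - 1019201) = 4951986 + ((-423476 + 5459*(2*3*(1/13))) - 1019201) = 4951986 + ((-423476 + 5459*(6/13)) - 1019201) = 4951986 + ((-423476 + 32754/13) - 1019201) = 4951986 + (-5472434/13 - 1019201) = 4951986 - 18722047/13 = 45653771/13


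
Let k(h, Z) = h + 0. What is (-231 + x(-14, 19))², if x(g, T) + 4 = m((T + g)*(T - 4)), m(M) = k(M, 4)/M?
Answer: 54756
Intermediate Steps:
k(h, Z) = h
m(M) = 1 (m(M) = M/M = 1)
x(g, T) = -3 (x(g, T) = -4 + 1 = -3)
(-231 + x(-14, 19))² = (-231 - 3)² = (-234)² = 54756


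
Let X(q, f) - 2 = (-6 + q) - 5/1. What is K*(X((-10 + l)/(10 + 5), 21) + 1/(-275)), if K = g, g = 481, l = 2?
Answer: -3784508/825 ≈ -4587.3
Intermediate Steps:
K = 481
X(q, f) = -9 + q (X(q, f) = 2 + ((-6 + q) - 5/1) = 2 + ((-6 + q) - 5*1) = 2 + ((-6 + q) - 5) = 2 + (-11 + q) = -9 + q)
K*(X((-10 + l)/(10 + 5), 21) + 1/(-275)) = 481*((-9 + (-10 + 2)/(10 + 5)) + 1/(-275)) = 481*((-9 - 8/15) - 1/275) = 481*(-143/15 - 1/275) = 481*(-7868/825) = -3784508/825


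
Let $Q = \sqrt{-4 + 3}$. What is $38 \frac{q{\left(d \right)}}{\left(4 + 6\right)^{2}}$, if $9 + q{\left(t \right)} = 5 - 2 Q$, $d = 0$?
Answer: $- \frac{38}{25} - \frac{19 i}{25} \approx -1.52 - 0.76 i$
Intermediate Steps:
$Q = i$ ($Q = \sqrt{-1} = i \approx 1.0 i$)
$q{\left(t \right)} = -4 - 2 i$ ($q{\left(t \right)} = -9 + \left(5 - 2 i\right) = -4 - 2 i$)
$38 \frac{q{\left(d \right)}}{\left(4 + 6\right)^{2}} = 38 \frac{-4 - 2 i}{\left(4 + 6\right)^{2}} = 38 \frac{-4 - 2 i}{10^{2}} = 38 \frac{-4 - 2 i}{100} = 38 \left(-4 - 2 i\right) \frac{1}{100} = 38 \left(- \frac{1}{25} - \frac{i}{50}\right) = - \frac{38}{25} - \frac{19 i}{25}$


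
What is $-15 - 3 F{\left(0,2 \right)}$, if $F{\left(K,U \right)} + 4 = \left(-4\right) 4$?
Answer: $45$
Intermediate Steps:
$F{\left(K,U \right)} = -20$ ($F{\left(K,U \right)} = -4 - 16 = -20$)
$-15 - 3 F{\left(0,2 \right)} = -15 - -60 = -15 + 60 = 45$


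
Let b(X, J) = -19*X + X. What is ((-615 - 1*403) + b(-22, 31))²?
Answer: 386884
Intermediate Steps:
b(X, J) = -18*X
((-615 - 1*403) + b(-22, 31))² = ((-615 - 1*403) - 18*(-22))² = ((-615 - 403) + 396)² = (-1018 + 396)² = (-622)² = 386884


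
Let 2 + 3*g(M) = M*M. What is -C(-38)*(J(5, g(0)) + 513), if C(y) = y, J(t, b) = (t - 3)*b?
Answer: 58330/3 ≈ 19443.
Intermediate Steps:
g(M) = -⅔ + M²/3 (g(M) = -⅔ + (M*M)/3 = -⅔ + M²/3)
J(t, b) = b*(-3 + t) (J(t, b) = (-3 + t)*b = b*(-3 + t))
-C(-38)*(J(5, g(0)) + 513) = -(-38)*((-⅔ + (⅓)*0²)*(-3 + 5) + 513) = -(-38)*((-⅔ + (⅓)*0)*2 + 513) = -(-38)*((-⅔ + 0)*2 + 513) = -(-38)*(-⅔*2 + 513) = -(-38)*(-4/3 + 513) = -(-38)*1535/3 = -1*(-58330/3) = 58330/3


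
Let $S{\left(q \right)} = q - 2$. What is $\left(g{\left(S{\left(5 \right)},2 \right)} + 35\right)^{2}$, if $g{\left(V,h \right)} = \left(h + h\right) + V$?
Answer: $1764$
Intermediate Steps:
$S{\left(q \right)} = -2 + q$ ($S{\left(q \right)} = q - 2 = -2 + q$)
$g{\left(V,h \right)} = V + 2 h$ ($g{\left(V,h \right)} = 2 h + V = V + 2 h$)
$\left(g{\left(S{\left(5 \right)},2 \right)} + 35\right)^{2} = \left(\left(\left(-2 + 5\right) + 2 \cdot 2\right) + 35\right)^{2} = \left(\left(3 + 4\right) + 35\right)^{2} = \left(7 + 35\right)^{2} = 42^{2} = 1764$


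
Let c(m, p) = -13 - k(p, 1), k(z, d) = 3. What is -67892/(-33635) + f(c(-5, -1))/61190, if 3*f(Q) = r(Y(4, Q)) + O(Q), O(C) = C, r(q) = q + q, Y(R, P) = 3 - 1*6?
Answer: 1246219447/617437695 ≈ 2.0184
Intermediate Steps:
c(m, p) = -16 (c(m, p) = -13 - 1*3 = -13 - 3 = -16)
Y(R, P) = -3 (Y(R, P) = 3 - 6 = -3)
r(q) = 2*q
f(Q) = -2 + Q/3 (f(Q) = (2*(-3) + Q)/3 = (-6 + Q)/3 = -2 + Q/3)
-67892/(-33635) + f(c(-5, -1))/61190 = -67892/(-33635) + (-2 + (⅓)*(-16))/61190 = -67892*(-1/33635) + (-2 - 16/3)*(1/61190) = 67892/33635 - 22/3*1/61190 = 67892/33635 - 11/91785 = 1246219447/617437695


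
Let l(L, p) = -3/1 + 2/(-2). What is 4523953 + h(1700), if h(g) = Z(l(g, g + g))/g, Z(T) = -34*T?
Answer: 113098827/25 ≈ 4.5240e+6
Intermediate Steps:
l(L, p) = -4 (l(L, p) = -3*1 + 2*(-1/2) = -3 - 1 = -4)
h(g) = 136/g (h(g) = (-34*(-4))/g = 136/g)
4523953 + h(1700) = 4523953 + 136/1700 = 4523953 + 136*(1/1700) = 4523953 + 2/25 = 113098827/25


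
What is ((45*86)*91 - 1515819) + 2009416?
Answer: 845767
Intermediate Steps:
((45*86)*91 - 1515819) + 2009416 = (3870*91 - 1515819) + 2009416 = (352170 - 1515819) + 2009416 = -1163649 + 2009416 = 845767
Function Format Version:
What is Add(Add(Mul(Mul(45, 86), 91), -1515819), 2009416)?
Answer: 845767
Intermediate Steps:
Add(Add(Mul(Mul(45, 86), 91), -1515819), 2009416) = Add(Add(Mul(3870, 91), -1515819), 2009416) = Add(Add(352170, -1515819), 2009416) = Add(-1163649, 2009416) = 845767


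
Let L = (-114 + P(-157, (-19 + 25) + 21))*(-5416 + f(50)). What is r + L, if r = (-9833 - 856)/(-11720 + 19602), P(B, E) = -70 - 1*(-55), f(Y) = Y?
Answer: 779431437/1126 ≈ 6.9221e+5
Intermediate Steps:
P(B, E) = -15 (P(B, E) = -70 + 55 = -15)
L = 692214 (L = (-114 - 15)*(-5416 + 50) = -129*(-5366) = 692214)
r = -1527/1126 (r = -10689/7882 = -10689*1/7882 = -1527/1126 ≈ -1.3561)
r + L = -1527/1126 + 692214 = 779431437/1126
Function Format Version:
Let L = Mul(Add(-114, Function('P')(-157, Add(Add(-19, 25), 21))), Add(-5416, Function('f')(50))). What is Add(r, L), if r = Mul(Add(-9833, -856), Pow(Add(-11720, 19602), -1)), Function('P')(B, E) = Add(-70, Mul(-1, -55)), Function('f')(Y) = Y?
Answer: Rational(779431437, 1126) ≈ 6.9221e+5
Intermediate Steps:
Function('P')(B, E) = -15 (Function('P')(B, E) = Add(-70, 55) = -15)
L = 692214 (L = Mul(Add(-114, -15), Add(-5416, 50)) = Mul(-129, -5366) = 692214)
r = Rational(-1527, 1126) (r = Mul(-10689, Pow(7882, -1)) = Mul(-10689, Rational(1, 7882)) = Rational(-1527, 1126) ≈ -1.3561)
Add(r, L) = Add(Rational(-1527, 1126), 692214) = Rational(779431437, 1126)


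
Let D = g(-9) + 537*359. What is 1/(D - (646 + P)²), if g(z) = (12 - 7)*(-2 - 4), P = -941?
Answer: 1/105728 ≈ 9.4582e-6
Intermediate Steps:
g(z) = -30 (g(z) = 5*(-6) = -30)
D = 192753 (D = -30 + 537*359 = -30 + 192783 = 192753)
1/(D - (646 + P)²) = 1/(192753 - (646 - 941)²) = 1/(192753 - 1*(-295)²) = 1/(192753 - 1*87025) = 1/(192753 - 87025) = 1/105728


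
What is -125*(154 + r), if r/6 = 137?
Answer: -122000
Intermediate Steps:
r = 822 (r = 6*137 = 822)
-125*(154 + r) = -125*(154 + 822) = -125*976 = -122000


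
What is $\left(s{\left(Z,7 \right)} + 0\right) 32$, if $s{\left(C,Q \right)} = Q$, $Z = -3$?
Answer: $224$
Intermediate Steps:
$\left(s{\left(Z,7 \right)} + 0\right) 32 = \left(7 + 0\right) 32 = 7 \cdot 32 = 224$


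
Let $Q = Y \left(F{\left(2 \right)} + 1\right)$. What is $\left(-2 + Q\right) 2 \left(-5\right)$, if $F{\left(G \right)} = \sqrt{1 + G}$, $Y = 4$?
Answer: $-20 - 40 \sqrt{3} \approx -89.282$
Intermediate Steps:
$Q = 4 + 4 \sqrt{3}$ ($Q = 4 \left(\sqrt{1 + 2} + 1\right) = 4 \left(\sqrt{3} + 1\right) = 4 \left(1 + \sqrt{3}\right) = 4 + 4 \sqrt{3} \approx 10.928$)
$\left(-2 + Q\right) 2 \left(-5\right) = \left(-2 + \left(4 + 4 \sqrt{3}\right)\right) 2 \left(-5\right) = \left(2 + 4 \sqrt{3}\right) 2 \left(-5\right) = \left(4 + 8 \sqrt{3}\right) \left(-5\right) = -20 - 40 \sqrt{3}$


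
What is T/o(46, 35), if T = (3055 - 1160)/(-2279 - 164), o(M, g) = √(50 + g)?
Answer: -379*√85/41531 ≈ -0.084135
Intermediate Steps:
T = -1895/2443 (T = 1895/(-2443) = 1895*(-1/2443) = -1895/2443 ≈ -0.77569)
T/o(46, 35) = -1895/(2443*√(50 + 35)) = -1895*√85/85/2443 = -379*√85/41531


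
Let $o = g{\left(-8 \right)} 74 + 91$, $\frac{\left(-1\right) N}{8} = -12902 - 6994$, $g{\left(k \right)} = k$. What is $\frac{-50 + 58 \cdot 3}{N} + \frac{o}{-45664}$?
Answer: $\frac{1334461}{113566368} \approx 0.01175$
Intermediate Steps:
$N = 159168$ ($N = - 8 \left(-12902 - 6994\right) = \left(-8\right) \left(-19896\right) = 159168$)
$o = -501$ ($o = \left(-8\right) 74 + 91 = -592 + 91 = -501$)
$\frac{-50 + 58 \cdot 3}{N} + \frac{o}{-45664} = \frac{-50 + 58 \cdot 3}{159168} - \frac{501}{-45664} = \left(-50 + 174\right) \frac{1}{159168} - - \frac{501}{45664} = 124 \cdot \frac{1}{159168} + \frac{501}{45664} = \frac{31}{39792} + \frac{501}{45664} = \frac{1334461}{113566368}$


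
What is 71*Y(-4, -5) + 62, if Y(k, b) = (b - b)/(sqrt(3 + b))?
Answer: 62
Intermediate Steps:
Y(k, b) = 0 (Y(k, b) = 0/sqrt(3 + b) = 0)
71*Y(-4, -5) + 62 = 71*0 + 62 = 0 + 62 = 62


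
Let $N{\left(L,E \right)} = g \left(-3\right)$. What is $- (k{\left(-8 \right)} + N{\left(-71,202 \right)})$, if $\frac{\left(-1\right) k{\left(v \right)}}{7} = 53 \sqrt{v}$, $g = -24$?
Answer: $-72 + 742 i \sqrt{2} \approx -72.0 + 1049.3 i$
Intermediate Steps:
$N{\left(L,E \right)} = 72$ ($N{\left(L,E \right)} = \left(-24\right) \left(-3\right) = 72$)
$k{\left(v \right)} = - 371 \sqrt{v}$ ($k{\left(v \right)} = - 7 \cdot 53 \sqrt{v} = - 371 \sqrt{v}$)
$- (k{\left(-8 \right)} + N{\left(-71,202 \right)}) = - (- 371 \sqrt{-8} + 72) = - (- 371 \cdot 2 i \sqrt{2} + 72) = - (- 742 i \sqrt{2} + 72) = - (72 - 742 i \sqrt{2}) = -72 + 742 i \sqrt{2}$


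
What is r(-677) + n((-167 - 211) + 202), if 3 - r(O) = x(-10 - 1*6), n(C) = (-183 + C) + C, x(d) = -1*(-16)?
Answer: -548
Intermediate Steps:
x(d) = 16
n(C) = -183 + 2*C
r(O) = -13 (r(O) = 3 - 1*16 = 3 - 16 = -13)
r(-677) + n((-167 - 211) + 202) = -13 + (-183 + 2*((-167 - 211) + 202)) = -13 + (-183 + 2*(-378 + 202)) = -13 + (-183 + 2*(-176)) = -13 + (-183 - 352) = -13 - 535 = -548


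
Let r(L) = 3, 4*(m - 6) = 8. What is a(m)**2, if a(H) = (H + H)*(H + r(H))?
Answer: 30976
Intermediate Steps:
m = 8 (m = 6 + (1/4)*8 = 6 + 2 = 8)
a(H) = 2*H*(3 + H) (a(H) = (H + H)*(H + 3) = (2*H)*(3 + H) = 2*H*(3 + H))
a(m)**2 = (2*8*(3 + 8))**2 = (2*8*11)**2 = 176**2 = 30976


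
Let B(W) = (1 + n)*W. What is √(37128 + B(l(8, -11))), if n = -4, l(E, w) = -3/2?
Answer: √148530/2 ≈ 192.70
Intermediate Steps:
l(E, w) = -3/2 (l(E, w) = -3*½ = -3/2)
B(W) = -3*W (B(W) = (1 - 4)*W = -3*W)
√(37128 + B(l(8, -11))) = √(37128 - 3*(-3/2)) = √(37128 + 9/2) = √(74265/2) = √148530/2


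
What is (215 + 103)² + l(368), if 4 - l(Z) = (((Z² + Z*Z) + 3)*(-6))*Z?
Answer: 598140136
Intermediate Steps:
l(Z) = 4 - Z*(-18 - 12*Z²) (l(Z) = 4 - ((Z² + Z*Z) + 3)*(-6)*Z = 4 - ((Z² + Z²) + 3)*(-6)*Z = 4 - (2*Z² + 3)*(-6)*Z = 4 - (3 + 2*Z²)*(-6)*Z = 4 - (-18 - 12*Z²)*Z = 4 - Z*(-18 - 12*Z²))
(215 + 103)² + l(368) = (215 + 103)² + (4 + 12*368³ + 18*368) = 318² + (4 + 12*49836032 + 6624) = 101124 + (4 + 598032384 + 6624) = 101124 + 598039012 = 598140136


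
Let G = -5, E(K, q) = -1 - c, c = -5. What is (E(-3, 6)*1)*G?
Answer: -20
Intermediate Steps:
E(K, q) = 4 (E(K, q) = -1 - 1*(-5) = -1 + 5 = 4)
(E(-3, 6)*1)*G = (4*1)*(-5) = 4*(-5) = -20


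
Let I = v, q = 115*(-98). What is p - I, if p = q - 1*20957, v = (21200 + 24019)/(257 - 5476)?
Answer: -168147494/5219 ≈ -32218.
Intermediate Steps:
q = -11270
v = -45219/5219 (v = 45219/(-5219) = 45219*(-1/5219) = -45219/5219 ≈ -8.6643)
I = -45219/5219 ≈ -8.6643
p = -32227 (p = -11270 - 1*20957 = -11270 - 20957 = -32227)
p - I = -32227 - 1*(-45219/5219) = -32227 + 45219/5219 = -168147494/5219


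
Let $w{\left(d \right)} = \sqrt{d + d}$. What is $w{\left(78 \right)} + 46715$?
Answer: $46715 + 2 \sqrt{39} \approx 46728.0$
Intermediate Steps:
$w{\left(d \right)} = \sqrt{2} \sqrt{d}$ ($w{\left(d \right)} = \sqrt{2 d} = \sqrt{2} \sqrt{d}$)
$w{\left(78 \right)} + 46715 = \sqrt{2} \sqrt{78} + 46715 = 2 \sqrt{39} + 46715 = 46715 + 2 \sqrt{39}$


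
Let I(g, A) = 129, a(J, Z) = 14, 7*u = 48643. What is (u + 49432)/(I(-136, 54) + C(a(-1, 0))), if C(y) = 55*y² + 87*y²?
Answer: 56381/27961 ≈ 2.0164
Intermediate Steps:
u = 6949 (u = (⅐)*48643 = 6949)
C(y) = 142*y²
(u + 49432)/(I(-136, 54) + C(a(-1, 0))) = (6949 + 49432)/(129 + 142*14²) = 56381/(129 + 142*196) = 56381/(129 + 27832) = 56381/27961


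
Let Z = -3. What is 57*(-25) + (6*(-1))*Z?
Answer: -1407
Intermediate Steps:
57*(-25) + (6*(-1))*Z = 57*(-25) + (6*(-1))*(-3) = -1425 - 6*(-3) = -1425 + 18 = -1407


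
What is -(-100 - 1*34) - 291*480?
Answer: -139546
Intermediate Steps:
-(-100 - 1*34) - 291*480 = -(-100 - 34) - 139680 = -1*(-134) - 139680 = 134 - 139680 = -139546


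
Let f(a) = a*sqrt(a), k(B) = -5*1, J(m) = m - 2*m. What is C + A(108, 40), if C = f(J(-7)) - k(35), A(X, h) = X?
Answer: 113 + 7*sqrt(7) ≈ 131.52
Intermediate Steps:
J(m) = -m
k(B) = -5
f(a) = a**(3/2)
C = 5 + 7*sqrt(7) (C = (-1*(-7))**(3/2) - 1*(-5) = 7**(3/2) + 5 = 7*sqrt(7) + 5 = 5 + 7*sqrt(7) ≈ 23.520)
C + A(108, 40) = (5 + 7*sqrt(7)) + 108 = 113 + 7*sqrt(7)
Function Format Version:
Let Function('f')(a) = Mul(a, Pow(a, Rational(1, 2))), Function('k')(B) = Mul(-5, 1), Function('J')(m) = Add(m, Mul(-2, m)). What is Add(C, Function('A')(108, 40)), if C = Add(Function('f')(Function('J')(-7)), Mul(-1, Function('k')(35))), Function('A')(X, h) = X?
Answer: Add(113, Mul(7, Pow(7, Rational(1, 2)))) ≈ 131.52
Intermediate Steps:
Function('J')(m) = Mul(-1, m)
Function('k')(B) = -5
Function('f')(a) = Pow(a, Rational(3, 2))
C = Add(5, Mul(7, Pow(7, Rational(1, 2)))) (C = Add(Pow(Mul(-1, -7), Rational(3, 2)), Mul(-1, -5)) = Add(Pow(7, Rational(3, 2)), 5) = Add(Mul(7, Pow(7, Rational(1, 2))), 5) = Add(5, Mul(7, Pow(7, Rational(1, 2)))) ≈ 23.520)
Add(C, Function('A')(108, 40)) = Add(Add(5, Mul(7, Pow(7, Rational(1, 2)))), 108) = Add(113, Mul(7, Pow(7, Rational(1, 2))))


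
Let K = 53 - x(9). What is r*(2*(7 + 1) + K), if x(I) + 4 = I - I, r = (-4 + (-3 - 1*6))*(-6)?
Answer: 5694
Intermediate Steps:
r = 78 (r = (-4 + (-3 - 6))*(-6) = (-4 - 9)*(-6) = -13*(-6) = 78)
x(I) = -4 (x(I) = -4 + (I - I) = -4 + 0 = -4)
K = 57 (K = 53 - 1*(-4) = 53 + 4 = 57)
r*(2*(7 + 1) + K) = 78*(2*(7 + 1) + 57) = 78*(2*8 + 57) = 78*(16 + 57) = 78*73 = 5694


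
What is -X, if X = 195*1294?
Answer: -252330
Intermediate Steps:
X = 252330
-X = -1*252330 = -252330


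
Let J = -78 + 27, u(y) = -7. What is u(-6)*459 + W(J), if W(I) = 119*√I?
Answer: -3213 + 119*I*√51 ≈ -3213.0 + 849.83*I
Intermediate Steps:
J = -51
u(-6)*459 + W(J) = -7*459 + 119*√(-51) = -3213 + 119*(I*√51) = -3213 + 119*I*√51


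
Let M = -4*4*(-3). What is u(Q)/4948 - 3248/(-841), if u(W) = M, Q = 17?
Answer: 138892/35873 ≈ 3.8718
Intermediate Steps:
M = 48 (M = -16*(-3) = 48)
u(W) = 48
u(Q)/4948 - 3248/(-841) = 48/4948 - 3248/(-841) = 48*(1/4948) - 3248*(-1/841) = 12/1237 + 112/29 = 138892/35873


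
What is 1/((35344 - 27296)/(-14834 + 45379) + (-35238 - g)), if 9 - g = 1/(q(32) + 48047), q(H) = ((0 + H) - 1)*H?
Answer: -1497896255/52795954603568 ≈ -2.8371e-5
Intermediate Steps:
q(H) = H*(-1 + H) (q(H) = (H - 1)*H = (-1 + H)*H = H*(-1 + H))
g = 441350/49039 (g = 9 - 1/(32*(-1 + 32) + 48047) = 9 - 1/(32*31 + 48047) = 9 - 1/(992 + 48047) = 9 - 1/49039 = 441350/49039 ≈ 9.0000)
1/((35344 - 27296)/(-14834 + 45379) + (-35238 - g)) = 1/((35344 - 27296)/(-14834 + 45379) + (-35238 - 1*441350/49039)) = 1/(8048/30545 + (-35238 - 441350/49039)) = 1/(8048*(1/30545) - 1728477632/49039) = 1/(8048/30545 - 1728477632/49039) = 1/(-52795954603568/1497896255) = -1497896255/52795954603568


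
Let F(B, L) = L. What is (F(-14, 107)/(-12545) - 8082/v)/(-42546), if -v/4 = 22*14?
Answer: -50628433/328783575120 ≈ -0.00015399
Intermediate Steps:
v = -1232 (v = -88*14 = -4*308 = -1232)
(F(-14, 107)/(-12545) - 8082/v)/(-42546) = (107/(-12545) - 8082/(-1232))/(-42546) = (107*(-1/12545) - 8082*(-1/1232))*(-1/42546) = (-107/12545 + 4041/616)*(-1/42546) = (50628433/7727720)*(-1/42546) = -50628433/328783575120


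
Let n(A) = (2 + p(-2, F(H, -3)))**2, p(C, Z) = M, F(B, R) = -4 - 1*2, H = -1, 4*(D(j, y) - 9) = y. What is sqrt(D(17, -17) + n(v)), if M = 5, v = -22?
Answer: sqrt(215)/2 ≈ 7.3314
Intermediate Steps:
D(j, y) = 9 + y/4
F(B, R) = -6 (F(B, R) = -4 - 2 = -6)
p(C, Z) = 5
n(A) = 49 (n(A) = (2 + 5)**2 = 7**2 = 49)
sqrt(D(17, -17) + n(v)) = sqrt((9 + (1/4)*(-17)) + 49) = sqrt((9 - 17/4) + 49) = sqrt(19/4 + 49) = sqrt(215/4) = sqrt(215)/2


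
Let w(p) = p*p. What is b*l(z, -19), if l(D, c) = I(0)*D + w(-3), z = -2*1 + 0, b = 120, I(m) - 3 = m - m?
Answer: 360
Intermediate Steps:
I(m) = 3 (I(m) = 3 + (m - m) = 3 + 0 = 3)
w(p) = p**2
z = -2 (z = -2 + 0 = -2)
l(D, c) = 9 + 3*D (l(D, c) = 3*D + (-3)**2 = 3*D + 9 = 9 + 3*D)
b*l(z, -19) = 120*(9 + 3*(-2)) = 120*(9 - 6) = 120*3 = 360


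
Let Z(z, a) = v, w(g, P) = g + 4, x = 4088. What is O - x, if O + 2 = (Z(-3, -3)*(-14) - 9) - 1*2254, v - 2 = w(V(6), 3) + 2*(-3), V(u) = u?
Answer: -6437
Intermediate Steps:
w(g, P) = 4 + g
v = 6 (v = 2 + ((4 + 6) + 2*(-3)) = 2 + (10 - 6) = 2 + 4 = 6)
Z(z, a) = 6
O = -2349 (O = -2 + ((6*(-14) - 9) - 1*2254) = -2 + ((-84 - 9) - 2254) = -2 + (-93 - 2254) = -2 - 2347 = -2349)
O - x = -2349 - 1*4088 = -2349 - 4088 = -6437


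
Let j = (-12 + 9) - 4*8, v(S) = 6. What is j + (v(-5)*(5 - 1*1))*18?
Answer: 397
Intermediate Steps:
j = -35 (j = -3 - 1*32 = -3 - 32 = -35)
j + (v(-5)*(5 - 1*1))*18 = -35 + (6*(5 - 1*1))*18 = -35 + (6*(5 - 1))*18 = -35 + (6*4)*18 = -35 + 24*18 = -35 + 432 = 397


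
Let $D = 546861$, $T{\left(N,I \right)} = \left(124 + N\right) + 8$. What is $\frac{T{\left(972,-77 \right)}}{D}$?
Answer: $\frac{368}{182287} \approx 0.0020188$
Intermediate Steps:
$T{\left(N,I \right)} = 132 + N$
$\frac{T{\left(972,-77 \right)}}{D} = \frac{132 + 972}{546861} = 1104 \cdot \frac{1}{546861} = \frac{368}{182287}$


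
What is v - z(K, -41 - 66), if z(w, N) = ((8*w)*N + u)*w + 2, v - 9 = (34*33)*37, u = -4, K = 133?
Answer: 15183837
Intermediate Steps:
v = 41523 (v = 9 + (34*33)*37 = 9 + 1122*37 = 9 + 41514 = 41523)
z(w, N) = 2 + w*(-4 + 8*N*w) (z(w, N) = ((8*w)*N - 4)*w + 2 = (8*N*w - 4)*w + 2 = (-4 + 8*N*w)*w + 2 = w*(-4 + 8*N*w) + 2 = 2 + w*(-4 + 8*N*w))
v - z(K, -41 - 66) = 41523 - (2 - 4*133 + 8*(-41 - 66)*133**2) = 41523 - (2 - 532 + 8*(-107)*17689) = 41523 - (2 - 532 - 15141784) = 41523 - 1*(-15142314) = 41523 + 15142314 = 15183837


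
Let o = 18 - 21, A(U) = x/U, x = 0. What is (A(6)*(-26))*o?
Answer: 0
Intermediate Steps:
A(U) = 0 (A(U) = 0/U = 0)
o = -3
(A(6)*(-26))*o = (0*(-26))*(-3) = 0*(-3) = 0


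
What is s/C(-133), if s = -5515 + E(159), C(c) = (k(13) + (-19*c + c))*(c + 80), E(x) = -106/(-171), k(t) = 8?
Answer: 942959/21769326 ≈ 0.043316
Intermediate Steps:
E(x) = 106/171 (E(x) = -106*(-1/171) = 106/171)
C(c) = (8 - 18*c)*(80 + c) (C(c) = (8 + (-19*c + c))*(c + 80) = (8 - 18*c)*(80 + c))
s = -942959/171 (s = -5515 + 106/171 = -942959/171 ≈ -5514.4)
s/C(-133) = -942959/(171*(640 - 1432*(-133) - 18*(-133)**2)) = -942959/(171*(640 + 190456 - 18*17689)) = -942959/(171*(640 + 190456 - 318402)) = -942959/171/(-127306) = -942959/171*(-1/127306) = 942959/21769326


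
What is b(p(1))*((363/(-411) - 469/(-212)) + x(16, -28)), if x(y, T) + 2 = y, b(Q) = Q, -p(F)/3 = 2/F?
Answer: -1335651/14522 ≈ -91.974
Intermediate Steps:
p(F) = -6/F
x(y, T) = -2 + y
b(p(1))*((363/(-411) - 469/(-212)) + x(16, -28)) = (-6/1)*((363/(-411) - 469/(-212)) + (-2 + 16)) = (-6*1)*((363*(-1/411) - 469*(-1/212)) + 14) = -6*((-121/137 + 469/212) + 14) = -6*(38601/29044 + 14) = -6*445217/29044 = -1335651/14522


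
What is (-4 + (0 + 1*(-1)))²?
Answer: 25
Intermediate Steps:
(-4 + (0 + 1*(-1)))² = (-4 + (0 - 1))² = (-4 - 1)² = (-5)² = 25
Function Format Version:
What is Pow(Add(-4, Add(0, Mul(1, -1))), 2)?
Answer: 25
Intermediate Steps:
Pow(Add(-4, Add(0, Mul(1, -1))), 2) = Pow(Add(-4, Add(0, -1)), 2) = Pow(Add(-4, -1), 2) = Pow(-5, 2) = 25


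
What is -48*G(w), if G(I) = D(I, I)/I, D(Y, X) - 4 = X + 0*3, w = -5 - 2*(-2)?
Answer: 144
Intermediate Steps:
w = -1 (w = -5 + 4 = -1)
D(Y, X) = 4 + X (D(Y, X) = 4 + (X + 0*3) = 4 + (X + 0) = 4 + X)
G(I) = (4 + I)/I
-48*G(w) = -48*(4 - 1)/(-1) = -(-48)*3 = -48*(-3) = 144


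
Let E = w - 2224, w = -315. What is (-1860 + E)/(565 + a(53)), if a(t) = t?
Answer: -4399/618 ≈ -7.1181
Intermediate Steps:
E = -2539 (E = -315 - 2224 = -2539)
(-1860 + E)/(565 + a(53)) = (-1860 - 2539)/(565 + 53) = -4399/618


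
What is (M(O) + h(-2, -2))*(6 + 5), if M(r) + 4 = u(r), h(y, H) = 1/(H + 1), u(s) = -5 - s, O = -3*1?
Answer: -77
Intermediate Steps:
O = -3
h(y, H) = 1/(1 + H)
M(r) = -9 - r (M(r) = -4 + (-5 - r) = -9 - r)
(M(O) + h(-2, -2))*(6 + 5) = ((-9 - 1*(-3)) + 1/(1 - 2))*(6 + 5) = ((-9 + 3) + 1/(-1))*11 = (-6 - 1)*11 = -7*11 = -77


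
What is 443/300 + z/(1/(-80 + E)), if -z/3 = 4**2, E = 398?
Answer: -4578757/300 ≈ -15263.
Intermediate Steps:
z = -48 (z = -3*4**2 = -3*16 = -48)
443/300 + z/(1/(-80 + E)) = 443/300 - 48/(1/(-80 + 398)) = 443*(1/300) - 48/(1/318) = 443/300 - 48/1/318 = 443/300 - 48*318 = 443/300 - 15264 = -4578757/300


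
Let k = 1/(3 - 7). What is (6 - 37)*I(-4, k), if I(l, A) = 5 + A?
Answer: -589/4 ≈ -147.25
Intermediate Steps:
k = -¼ (k = 1/(-4) = -¼ ≈ -0.25000)
(6 - 37)*I(-4, k) = (6 - 37)*(5 - ¼) = -31*19/4 = -589/4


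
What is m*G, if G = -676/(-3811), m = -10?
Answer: -6760/3811 ≈ -1.7738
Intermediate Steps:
G = 676/3811 (G = -676*(-1/3811) = 676/3811 ≈ 0.17738)
m*G = -10*676/3811 = -6760/3811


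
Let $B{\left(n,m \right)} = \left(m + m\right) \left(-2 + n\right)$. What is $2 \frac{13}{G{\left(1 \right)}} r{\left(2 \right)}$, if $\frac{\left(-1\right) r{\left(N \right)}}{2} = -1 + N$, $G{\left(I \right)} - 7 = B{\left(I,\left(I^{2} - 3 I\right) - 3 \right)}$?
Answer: $- \frac{52}{17} \approx -3.0588$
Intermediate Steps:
$B{\left(n,m \right)} = 2 m \left(-2 + n\right)$
$G{\left(I \right)} = 7 + 2 \left(-2 + I\right) \left(-3 + I^{2} - 3 I\right)$ ($G{\left(I \right)} = 7 + 2 \left(\left(I^{2} - 3 I\right) - 3\right) \left(-2 + I\right) = 7 + 2 \left(-3 + I^{2} - 3 I\right) \left(-2 + I\right) = 7 + 2 \left(-2 + I\right) \left(-3 + I^{2} - 3 I\right)$)
$r{\left(N \right)} = 2 - 2 N$ ($r{\left(N \right)} = - 2 \left(-1 + N\right) = 2 - 2 N$)
$2 \frac{13}{G{\left(1 \right)}} r{\left(2 \right)} = 2 \frac{13}{7 - 2 \left(-2 + 1\right) \left(3 - 1^{2} + 3 \cdot 1\right)} \left(2 - 4\right) = 2 \frac{13}{7 - - 2 \left(3 - 1 + 3\right)} \left(2 - 4\right) = 2 \frac{13}{7 - - 2 \left(3 - 1 + 3\right)} \left(-2\right) = 2 \frac{13}{7 - \left(-2\right) 5} \left(-2\right) = 2 \frac{13}{7 + 10} \left(-2\right) = 2 \cdot \frac{13}{17} \left(-2\right) = \frac{26}{17} \left(-2\right) = - \frac{52}{17}$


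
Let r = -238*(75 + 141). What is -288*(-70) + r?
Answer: -31248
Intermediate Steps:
r = -51408 (r = -238*216 = -51408)
-288*(-70) + r = -288*(-70) - 51408 = 20160 - 51408 = -31248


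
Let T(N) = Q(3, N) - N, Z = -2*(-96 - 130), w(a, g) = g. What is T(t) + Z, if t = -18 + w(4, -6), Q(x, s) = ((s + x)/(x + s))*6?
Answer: 482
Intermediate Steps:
Q(x, s) = 6 (Q(x, s) = ((s + x)/(s + x))*6 = 1*6 = 6)
t = -24 (t = -18 - 6 = -24)
Z = 452 (Z = -2*(-226) = 452)
T(N) = 6 - N
T(t) + Z = (6 - 1*(-24)) + 452 = (6 + 24) + 452 = 30 + 452 = 482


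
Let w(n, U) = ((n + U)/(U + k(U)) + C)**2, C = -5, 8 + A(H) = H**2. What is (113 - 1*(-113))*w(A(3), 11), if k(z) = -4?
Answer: 119554/49 ≈ 2439.9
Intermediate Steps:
A(H) = -8 + H**2
w(n, U) = (-5 + (U + n)/(-4 + U))**2 (w(n, U) = ((n + U)/(U - 4) - 5)**2 = ((U + n)/(-4 + U) - 5)**2 = (-5 + (U + n)/(-4 + U))**2)
(113 - 1*(-113))*w(A(3), 11) = (113 - 1*(-113))*((20 + (-8 + 3**2) - 4*11)**2/(-4 + 11)**2) = (113 + 113)*((20 + (-8 + 9) - 44)**2/7**2) = 226*((20 + 1 - 44)**2/49) = 226*((1/49)*(-23)**2) = 226*((1/49)*529) = 226*(529/49) = 119554/49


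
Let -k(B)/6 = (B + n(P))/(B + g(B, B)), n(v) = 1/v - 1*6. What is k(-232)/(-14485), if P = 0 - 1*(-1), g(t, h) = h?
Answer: 711/3360520 ≈ 0.00021157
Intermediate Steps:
P = 1 (P = 0 + 1 = 1)
n(v) = -6 + 1/v (n(v) = 1/v - 6 = -6 + 1/v)
k(B) = -3*(-5 + B)/B (k(B) = -6*(B + (-6 + 1/1))/(B + B) = -6*(B + (-6 + 1))/(2*B) = -6*(B - 5)*1/(2*B) = -6*(-5 + B)*1/(2*B) = -3*(-5 + B)/B)
k(-232)/(-14485) = (-3 + 15/(-232))/(-14485) = (-3 + 15*(-1/232))*(-1/14485) = (-3 - 15/232)*(-1/14485) = -711/232*(-1/14485) = 711/3360520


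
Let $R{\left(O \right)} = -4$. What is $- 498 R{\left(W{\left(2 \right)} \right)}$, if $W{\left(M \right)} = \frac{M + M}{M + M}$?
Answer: $1992$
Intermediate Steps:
$W{\left(M \right)} = 1$ ($W{\left(M \right)} = \frac{2 M}{2 M} = 2 M \frac{1}{2 M} = 1$)
$- 498 R{\left(W{\left(2 \right)} \right)} = \left(-498\right) \left(-4\right) = 1992$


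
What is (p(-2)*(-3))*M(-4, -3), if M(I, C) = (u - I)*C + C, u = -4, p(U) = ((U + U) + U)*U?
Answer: 108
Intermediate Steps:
p(U) = 3*U² (p(U) = (2*U + U)*U = (3*U)*U = 3*U²)
M(I, C) = C + C*(-4 - I) (M(I, C) = (-4 - I)*C + C = C*(-4 - I) + C = C + C*(-4 - I))
(p(-2)*(-3))*M(-4, -3) = ((3*(-2)²)*(-3))*(-1*(-3)*(3 - 4)) = ((3*4)*(-3))*(-1*(-3)*(-1)) = (12*(-3))*(-3) = -36*(-3) = 108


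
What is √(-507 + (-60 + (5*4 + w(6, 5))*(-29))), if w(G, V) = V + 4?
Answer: 8*I*√22 ≈ 37.523*I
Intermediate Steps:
w(G, V) = 4 + V
√(-507 + (-60 + (5*4 + w(6, 5))*(-29))) = √(-507 + (-60 + (5*4 + (4 + 5))*(-29))) = √(-507 + (-60 + (20 + 9)*(-29))) = √(-507 + (-60 + 29*(-29))) = √(-507 + (-60 - 841)) = √(-507 - 901) = √(-1408) = 8*I*√22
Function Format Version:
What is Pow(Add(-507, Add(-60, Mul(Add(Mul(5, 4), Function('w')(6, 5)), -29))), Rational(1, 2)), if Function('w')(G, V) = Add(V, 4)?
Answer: Mul(8, I, Pow(22, Rational(1, 2))) ≈ Mul(37.523, I)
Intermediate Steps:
Function('w')(G, V) = Add(4, V)
Pow(Add(-507, Add(-60, Mul(Add(Mul(5, 4), Function('w')(6, 5)), -29))), Rational(1, 2)) = Pow(Add(-507, Add(-60, Mul(Add(Mul(5, 4), Add(4, 5)), -29))), Rational(1, 2)) = Pow(Add(-507, Add(-60, Mul(Add(20, 9), -29))), Rational(1, 2)) = Pow(Add(-507, Add(-60, Mul(29, -29))), Rational(1, 2)) = Pow(Add(-507, Add(-60, -841)), Rational(1, 2)) = Pow(Add(-507, -901), Rational(1, 2)) = Pow(-1408, Rational(1, 2)) = Mul(8, I, Pow(22, Rational(1, 2)))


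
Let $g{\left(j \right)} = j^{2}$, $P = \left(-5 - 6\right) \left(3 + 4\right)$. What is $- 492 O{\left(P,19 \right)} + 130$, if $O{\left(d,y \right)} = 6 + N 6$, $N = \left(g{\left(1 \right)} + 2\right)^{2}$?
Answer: $-29390$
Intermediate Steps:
$P = -77$ ($P = \left(-5 - 6\right) 7 = \left(-11\right) 7 = -77$)
$N = 9$ ($N = \left(1^{2} + 2\right)^{2} = \left(1 + 2\right)^{2} = 3^{2} = 9$)
$O{\left(d,y \right)} = 60$ ($O{\left(d,y \right)} = 6 + 9 \cdot 6 = 6 + 54 = 60$)
$- 492 O{\left(P,19 \right)} + 130 = \left(-492\right) 60 + 130 = -29520 + 130 = -29390$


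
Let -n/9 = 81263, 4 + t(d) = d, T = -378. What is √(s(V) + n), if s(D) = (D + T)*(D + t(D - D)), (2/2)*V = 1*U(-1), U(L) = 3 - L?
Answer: 3*I*√81263 ≈ 855.2*I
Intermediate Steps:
t(d) = -4 + d
n = -731367 (n = -9*81263 = -731367)
V = 4 (V = 1*(3 - 1*(-1)) = 1*(3 + 1) = 1*4 = 4)
s(D) = (-378 + D)*(-4 + D) (s(D) = (D - 378)*(D + (-4 + (D - D))) = (-378 + D)*(D + (-4 + 0)) = (-378 + D)*(D - 4) = (-378 + D)*(-4 + D))
√(s(V) + n) = √((1512 + 4² - 382*4) - 731367) = √((1512 + 16 - 1528) - 731367) = √(0 - 731367) = √(-731367) = 3*I*√81263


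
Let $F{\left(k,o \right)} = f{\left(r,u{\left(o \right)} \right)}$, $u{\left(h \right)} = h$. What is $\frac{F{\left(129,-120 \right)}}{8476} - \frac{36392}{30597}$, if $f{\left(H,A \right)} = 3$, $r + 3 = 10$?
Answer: $- \frac{308366801}{259340172} \approx -1.189$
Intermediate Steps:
$r = 7$ ($r = -3 + 10 = 7$)
$F{\left(k,o \right)} = 3$
$\frac{F{\left(129,-120 \right)}}{8476} - \frac{36392}{30597} = \frac{3}{8476} - \frac{36392}{30597} = - \frac{308366801}{259340172}$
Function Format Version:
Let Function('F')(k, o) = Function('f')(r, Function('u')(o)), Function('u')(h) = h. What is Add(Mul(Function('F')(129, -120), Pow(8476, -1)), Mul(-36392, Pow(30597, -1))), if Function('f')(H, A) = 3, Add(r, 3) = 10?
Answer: Rational(-308366801, 259340172) ≈ -1.1890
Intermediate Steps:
r = 7 (r = Add(-3, 10) = 7)
Function('F')(k, o) = 3
Add(Mul(Function('F')(129, -120), Pow(8476, -1)), Mul(-36392, Pow(30597, -1))) = Add(Mul(3, Pow(8476, -1)), Mul(-36392, Pow(30597, -1))) = Add(Mul(3, Rational(1, 8476)), Mul(-36392, Rational(1, 30597))) = Add(Rational(3, 8476), Rational(-36392, 30597)) = Rational(-308366801, 259340172)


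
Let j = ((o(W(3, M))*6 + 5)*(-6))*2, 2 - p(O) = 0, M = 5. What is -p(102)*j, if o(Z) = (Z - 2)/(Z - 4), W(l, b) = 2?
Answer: 120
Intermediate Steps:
p(O) = 2 (p(O) = 2 - 1*0 = 2 + 0 = 2)
o(Z) = (-2 + Z)/(-4 + Z)
j = -60 (j = ((((-2 + 2)/(-4 + 2))*6 + 5)*(-6))*2 = (((0/(-2))*6 + 5)*(-6))*2 = ((-½*0*6 + 5)*(-6))*2 = ((0*6 + 5)*(-6))*2 = ((0 + 5)*(-6))*2 = (5*(-6))*2 = -30*2 = -60)
-p(102)*j = -2*(-60) = -1*(-120) = 120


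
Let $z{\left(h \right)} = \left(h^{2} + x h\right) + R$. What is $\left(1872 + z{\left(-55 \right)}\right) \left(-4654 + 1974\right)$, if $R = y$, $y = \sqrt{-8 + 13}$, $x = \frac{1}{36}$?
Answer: $- \frac{118078790}{9} - 2680 \sqrt{5} \approx -1.3126 \cdot 10^{7}$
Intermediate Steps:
$x = \frac{1}{36} \approx 0.027778$
$y = \sqrt{5} \approx 2.2361$
$R = \sqrt{5} \approx 2.2361$
$z{\left(h \right)} = \sqrt{5} + h^{2} + \frac{h}{36}$ ($z{\left(h \right)} = \left(h^{2} + \frac{h}{36}\right) + \sqrt{5} = \sqrt{5} + h^{2} + \frac{h}{36}$)
$\left(1872 + z{\left(-55 \right)}\right) \left(-4654 + 1974\right) = \left(1872 + \left(\sqrt{5} + \left(-55\right)^{2} + \frac{1}{36} \left(-55\right)\right)\right) \left(-4654 + 1974\right) = \left(1872 + \left(\sqrt{5} + 3025 - \frac{55}{36}\right)\right) \left(-2680\right) = \left(1872 + \left(\frac{108845}{36} + \sqrt{5}\right)\right) \left(-2680\right) = \left(\frac{176237}{36} + \sqrt{5}\right) \left(-2680\right) = - \frac{118078790}{9} - 2680 \sqrt{5}$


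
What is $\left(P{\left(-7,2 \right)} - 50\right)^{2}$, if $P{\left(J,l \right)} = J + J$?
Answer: $4096$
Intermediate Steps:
$P{\left(J,l \right)} = 2 J$
$\left(P{\left(-7,2 \right)} - 50\right)^{2} = \left(2 \left(-7\right) - 50\right)^{2} = \left(-14 - 50\right)^{2} = \left(-64\right)^{2} = 4096$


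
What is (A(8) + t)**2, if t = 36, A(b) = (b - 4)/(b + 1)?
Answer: 107584/81 ≈ 1328.2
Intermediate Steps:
A(b) = (-4 + b)/(1 + b)
(A(8) + t)**2 = ((-4 + 8)/(1 + 8) + 36)**2 = (4/9 + 36)**2 = (328/9)**2 = 107584/81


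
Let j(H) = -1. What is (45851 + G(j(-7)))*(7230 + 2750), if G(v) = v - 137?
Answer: 456215740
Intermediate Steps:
G(v) = -137 + v
(45851 + G(j(-7)))*(7230 + 2750) = (45851 + (-137 - 1))*(7230 + 2750) = (45851 - 138)*9980 = 45713*9980 = 456215740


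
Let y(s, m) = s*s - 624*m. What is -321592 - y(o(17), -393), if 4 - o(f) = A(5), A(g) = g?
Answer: -566825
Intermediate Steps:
o(f) = -1 (o(f) = 4 - 1*5 = 4 - 5 = -1)
y(s, m) = s² - 624*m
-321592 - y(o(17), -393) = -321592 - ((-1)² - 624*(-393)) = -321592 - (1 + 245232) = -321592 - 1*245233 = -321592 - 245233 = -566825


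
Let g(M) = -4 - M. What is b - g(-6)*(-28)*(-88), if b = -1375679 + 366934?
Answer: -1013673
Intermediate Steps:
b = -1008745
b - g(-6)*(-28)*(-88) = -1008745 - (-4 - 1*(-6))*(-28)*(-88) = -1008745 - (-4 + 6)*(-28)*(-88) = -1008745 - 2*(-28)*(-88) = -1008745 - (-56)*(-88) = -1008745 - 1*4928 = -1008745 - 4928 = -1013673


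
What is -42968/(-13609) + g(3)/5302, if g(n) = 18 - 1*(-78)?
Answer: 114561400/36077459 ≈ 3.1754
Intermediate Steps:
g(n) = 96 (g(n) = 18 + 78 = 96)
-42968/(-13609) + g(3)/5302 = -42968/(-13609) + 96/5302 = -42968*(-1/13609) + 96*(1/5302) = 42968/13609 + 48/2651 = 114561400/36077459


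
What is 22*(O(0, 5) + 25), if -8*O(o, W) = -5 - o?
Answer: 2255/4 ≈ 563.75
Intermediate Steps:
O(o, W) = 5/8 + o/8 (O(o, W) = -(-5 - o)/8 = 5/8 + o/8)
22*(O(0, 5) + 25) = 22*((5/8 + (⅛)*0) + 25) = 22*((5/8 + 0) + 25) = 22*(5/8 + 25) = 22*(205/8) = 2255/4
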